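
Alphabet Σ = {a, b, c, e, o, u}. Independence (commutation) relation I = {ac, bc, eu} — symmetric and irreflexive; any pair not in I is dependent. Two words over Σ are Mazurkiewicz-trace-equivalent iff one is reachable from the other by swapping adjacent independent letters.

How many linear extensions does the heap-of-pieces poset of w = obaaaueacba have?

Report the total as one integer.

8

#0=o has no predecessor
#1=b depends on [0:o]
#2=a depends on [1:b]
#3=a depends on [2:a]
#4=a depends on [3:a]
#5=u depends on [4:a]
#6=e depends on [4:a]
#7=a depends on [5:u, 6:e]
#8=c depends on [5:u, 6:e]
#9=b depends on [7:a]
#10=a depends on [9:b]
sources: [0:o]
N(rest) = Σ N(rest − s) over sources s of rest; N(one piece) = 1:
  size 1 → [8]=1  [10]=1
  size 2 → [8,10]=2  [9,10]=1
  size 3 → [7,9,10]=1  [8,9,10]=3
  size 4 → [7,8,9,10]=4
  size 5 → [5,7,8,9,10]=4  [6,7,8,9,10]=4
  size 6 → [5,6,7,8,9,10]=8
  size 7 → [4,5,6,7,8,9,10]=8
  size 8 → [3,4,5,6,7,8,9,10]=8
  size 9 → [2,3,4,5,6,7,8,9,10]=8
  first=0(o) contributes 8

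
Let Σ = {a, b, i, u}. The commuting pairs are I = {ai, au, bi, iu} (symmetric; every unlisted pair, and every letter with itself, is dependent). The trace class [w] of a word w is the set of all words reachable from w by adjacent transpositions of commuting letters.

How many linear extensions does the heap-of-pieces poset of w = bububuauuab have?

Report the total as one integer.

piece 0:b — minimal
piece 1:u rests on {0:b}
piece 2:b rests on {1:u}
piece 3:u rests on {2:b}
piece 4:b rests on {3:u}
piece 5:u rests on {4:b}
piece 6:a rests on {4:b}
piece 7:u rests on {5:u}
piece 8:u rests on {7:u}
piece 9:a rests on {6:a}
piece 10:b rests on {8:u, 9:a}
minimal pieces: {0:b}
ways to finish when only these pieces remain (= sum over removing one remaining piece with nothing left below it):
  1 left: {10}→1
  2 left: {8,10}→1  {9,10}→1
  3 left: {6,9,10}→1  {7,8,10}→1  {8,9,10}→2
  4 left: {5,7,8,10}→1  {6,8,9,10}→3  {7,8,9,10}→3
  5 left: {5,7,8,9,10}→4  {6,7,8,9,10}→6
  6 left: {5,6,7,8,9,10}→10
  7 left: {4,5,6,7,8,9,10}→10
  8 left: {3,4,5,6,7,8,9,10}→10
  9 left: {2,3,4,5,6,7,8,9,10}→10
  placing 0:b first → 10 extensions

10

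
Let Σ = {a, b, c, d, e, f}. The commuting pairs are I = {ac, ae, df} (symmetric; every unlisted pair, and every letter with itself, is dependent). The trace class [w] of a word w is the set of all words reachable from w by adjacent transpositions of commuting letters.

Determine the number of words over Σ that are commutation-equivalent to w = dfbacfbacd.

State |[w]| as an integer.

0(d) covers ∅
1(f) covers ∅
2(b) covers 0:d, 1:f
3(a) covers 2:b
4(c) covers 2:b
5(f) covers 3:a, 4:c
6(b) covers 5:f
7(a) covers 6:b
8(c) covers 6:b
9(d) covers 7:a, 8:c
floor of heap: 0:d, 1:f
completions by unplaced set U, small U first (add the entries for U minus each lowest piece of U):
  |U|=1: {9}:1
  |U|=2: {7,9}:1  {8,9}:1
  |U|=3: {7,8,9}:2
  |U|=4: {6,7,8,9}:2
  |U|=5: {5,6,7,8,9}:2
  |U|=6: {3,5,6,7,8,9}:2  {4,5,6,7,8,9}:2
  |U|=7: {3,4,5,6,7,8,9}:4
  |U|=8: {2,3,4,5,6,7,8,9}:4
  start at 0(d): 4
  start at 1(f): 4
sum over floor = 8

8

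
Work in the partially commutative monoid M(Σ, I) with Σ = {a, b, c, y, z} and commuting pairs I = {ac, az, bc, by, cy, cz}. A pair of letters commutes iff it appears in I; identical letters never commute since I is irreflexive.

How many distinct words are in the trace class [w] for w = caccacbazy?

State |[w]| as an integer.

420

piece 0:c — minimal
piece 1:a — minimal
piece 2:c rests on {0:c}
piece 3:c rests on {2:c}
piece 4:a rests on {1:a}
piece 5:c rests on {3:c}
piece 6:b rests on {4:a}
piece 7:a rests on {6:b}
piece 8:z rests on {6:b}
piece 9:y rests on {7:a, 8:z}
minimal pieces: {0:c, 1:a}
ways to finish when only these pieces remain (= sum over removing one remaining piece with nothing left below it):
  1 left: {5}→1  {9}→1
  2 left: {3,5}→1  {5,9}→2  {7,9}→1  {8,9}→1
  3 left: {2,3,5}→1  {3,5,9}→3  {5,7,9}→3  {5,8,9}→3  {7,8,9}→2
  4 left: {0,2,3,5}→1  {2,3,5,9}→4  {3,5,7,9}→6  {3,5,8,9}→6  {5,7,8,9}→8  {6,7,8,9}→2
  5 left: {0,2,3,5,9}→5  {2,3,5,7,9}→10  {2,3,5,8,9}→10  {3,5,7,8,9}→20  {4,6,7,8,9}→2  {5,6,7,8,9}→10
  6 left: {0,2,3,5,7,9}→15  {0,2,3,5,8,9}→15  {1,4,6,7,8,9}→2  {2,3,5,7,8,9}→40  {3,5,6,7,8,9}→30  {4,5,6,7,8,9}→12
  7 left: {0,2,3,5,7,8,9}→70  {1,4,5,6,7,8,9}→14  {2,3,5,6,7,8,9}→70  {3,4,5,6,7,8,9}→42
  8 left: {0,2,3,5,6,7,8,9}→140  {1,3,4,5,6,7,8,9}→56  {2,3,4,5,6,7,8,9}→112
  placing 0:c first → 168 extensions
  placing 1:a first → 252 extensions
total linear extensions = 420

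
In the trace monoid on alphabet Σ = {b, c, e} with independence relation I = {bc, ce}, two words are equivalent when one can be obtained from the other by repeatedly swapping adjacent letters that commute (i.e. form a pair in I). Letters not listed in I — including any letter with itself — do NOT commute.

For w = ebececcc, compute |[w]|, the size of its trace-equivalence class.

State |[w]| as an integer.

70

piece 0:e — minimal
piece 1:b rests on {0:e}
piece 2:e rests on {1:b}
piece 3:c — minimal
piece 4:e rests on {2:e}
piece 5:c rests on {3:c}
piece 6:c rests on {5:c}
piece 7:c rests on {6:c}
minimal pieces: {0:e, 3:c}
ways to finish when only these pieces remain (= sum over removing one remaining piece with nothing left below it):
  1 left: {4}→1  {7}→1
  2 left: {2,4}→1  {4,7}→2  {6,7}→1
  3 left: {1,2,4}→1  {2,4,7}→3  {4,6,7}→3  {5,6,7}→1
  4 left: {0,1,2,4}→1  {1,2,4,7}→4  {2,4,6,7}→6  {3,5,6,7}→1  {4,5,6,7}→4
  5 left: {0,1,2,4,7}→5  {1,2,4,6,7}→10  {2,4,5,6,7}→10  {3,4,5,6,7}→5
  6 left: {0,1,2,4,6,7}→15  {1,2,4,5,6,7}→20  {2,3,4,5,6,7}→15
  placing 0:e first → 35 extensions
  placing 3:c first → 35 extensions
total linear extensions = 70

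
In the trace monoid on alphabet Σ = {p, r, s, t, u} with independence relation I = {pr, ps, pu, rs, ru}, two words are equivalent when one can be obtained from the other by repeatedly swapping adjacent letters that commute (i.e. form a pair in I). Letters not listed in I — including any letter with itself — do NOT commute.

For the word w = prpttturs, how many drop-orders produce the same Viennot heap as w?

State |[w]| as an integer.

drop 0:p onto floor
drop 1:r onto floor
drop 2:p onto {0:p}
drop 3:t onto {1:r, 2:p}
drop 4:t onto {3:t}
drop 5:t onto {4:t}
drop 6:u onto {5:t}
drop 7:r onto {5:t}
drop 8:s onto {6:u}
ground layer = {0:p, 1:r}
drop-orders for the pieces not yet dropped (sum over which currently-grounded one goes next):
  1 to go: {7} 1  {8} 1
  2 to go: {6,8} 1  {7,8} 2
  3 to go: {6,7,8} 3
  4 to go: {5,6,7,8} 3
  5 to go: {4,5,6,7,8} 3
  6 to go: {3,4,5,6,7,8} 3
  7 to go: {1,3,4,5,6,7,8} 3  {2,3,4,5,6,7,8} 3
  if 0:p drops first: 6 orders
  if 1:r drops first: 3 orders
heap linearizations: 9

9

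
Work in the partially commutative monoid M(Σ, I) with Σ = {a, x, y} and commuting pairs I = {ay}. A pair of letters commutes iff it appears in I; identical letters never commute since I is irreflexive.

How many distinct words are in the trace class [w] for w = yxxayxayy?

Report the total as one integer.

#0=y has no predecessor
#1=x depends on [0:y]
#2=x depends on [1:x]
#3=a depends on [2:x]
#4=y depends on [2:x]
#5=x depends on [3:a, 4:y]
#6=a depends on [5:x]
#7=y depends on [5:x]
#8=y depends on [7:y]
sources: [0:y]
N(rest) = Σ N(rest − s) over sources s of rest; N(one piece) = 1:
  size 1 → [6]=1  [8]=1
  size 2 → [6,8]=2  [7,8]=1
  size 3 → [6,7,8]=3
  size 4 → [5,6,7,8]=3
  size 5 → [3,5,6,7,8]=3  [4,5,6,7,8]=3
  size 6 → [3,4,5,6,7,8]=6
  size 7 → [2,3,4,5,6,7,8]=6
  first=0(y) contributes 6

6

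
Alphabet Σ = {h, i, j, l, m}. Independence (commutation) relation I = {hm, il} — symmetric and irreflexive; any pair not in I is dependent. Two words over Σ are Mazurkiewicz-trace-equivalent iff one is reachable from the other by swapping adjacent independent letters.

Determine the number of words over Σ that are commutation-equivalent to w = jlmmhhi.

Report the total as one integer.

drop 0:j onto floor
drop 1:l onto {0:j}
drop 2:m onto {1:l}
drop 3:m onto {2:m}
drop 4:h onto {1:l}
drop 5:h onto {4:h}
drop 6:i onto {3:m, 5:h}
ground layer = {0:j}
drop-orders for the pieces not yet dropped (sum over which currently-grounded one goes next):
  1 to go: {6} 1
  2 to go: {3,6} 1  {5,6} 1
  3 to go: {2,3,6} 1  {3,5,6} 2  {4,5,6} 1
  4 to go: {2,3,5,6} 3  {3,4,5,6} 3
  5 to go: {2,3,4,5,6} 6
  if 0:j drops first: 6 orders

6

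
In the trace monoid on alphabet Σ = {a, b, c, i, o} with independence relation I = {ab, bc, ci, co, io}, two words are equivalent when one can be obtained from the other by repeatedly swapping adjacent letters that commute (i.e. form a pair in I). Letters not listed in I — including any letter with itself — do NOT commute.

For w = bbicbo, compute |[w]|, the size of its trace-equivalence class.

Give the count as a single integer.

piece 0:b — minimal
piece 1:b rests on {0:b}
piece 2:i rests on {1:b}
piece 3:c — minimal
piece 4:b rests on {2:i}
piece 5:o rests on {4:b}
minimal pieces: {0:b, 3:c}
ways to finish when only these pieces remain (= sum over removing one remaining piece with nothing left below it):
  1 left: {3}→1  {5}→1
  2 left: {3,5}→2  {4,5}→1
  3 left: {2,4,5}→1  {3,4,5}→3
  4 left: {1,2,4,5}→1  {2,3,4,5}→4
  placing 0:b first → 5 extensions
  placing 3:c first → 1 extensions
total linear extensions = 6

6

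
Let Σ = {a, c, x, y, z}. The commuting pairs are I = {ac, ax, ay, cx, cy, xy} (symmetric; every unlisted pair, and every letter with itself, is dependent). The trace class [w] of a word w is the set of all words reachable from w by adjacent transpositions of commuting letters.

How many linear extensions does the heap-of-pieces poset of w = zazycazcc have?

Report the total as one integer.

6

drop 0:z onto floor
drop 1:a onto {0:z}
drop 2:z onto {1:a}
drop 3:y onto {2:z}
drop 4:c onto {2:z}
drop 5:a onto {2:z}
drop 6:z onto {3:y, 4:c, 5:a}
drop 7:c onto {6:z}
drop 8:c onto {7:c}
ground layer = {0:z}
drop-orders for the pieces not yet dropped (sum over which currently-grounded one goes next):
  1 to go: {8} 1
  2 to go: {7,8} 1
  3 to go: {6,7,8} 1
  4 to go: {3,6,7,8} 1  {4,6,7,8} 1  {5,6,7,8} 1
  5 to go: {3,4,6,7,8} 2  {3,5,6,7,8} 2  {4,5,6,7,8} 2
  6 to go: {3,4,5,6,7,8} 6
  7 to go: {2,3,4,5,6,7,8} 6
  if 0:z drops first: 6 orders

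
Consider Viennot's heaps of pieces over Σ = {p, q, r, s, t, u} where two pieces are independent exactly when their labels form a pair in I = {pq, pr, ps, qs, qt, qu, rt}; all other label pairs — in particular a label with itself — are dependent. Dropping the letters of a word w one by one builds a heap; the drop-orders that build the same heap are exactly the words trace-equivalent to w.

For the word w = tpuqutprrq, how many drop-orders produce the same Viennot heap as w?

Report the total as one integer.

piece 0:t — minimal
piece 1:p rests on {0:t}
piece 2:u rests on {1:p}
piece 3:q — minimal
piece 4:u rests on {2:u}
piece 5:t rests on {4:u}
piece 6:p rests on {5:t}
piece 7:r rests on {3:q, 4:u}
piece 8:r rests on {7:r}
piece 9:q rests on {8:r}
minimal pieces: {0:t, 3:q}
ways to finish when only these pieces remain (= sum over removing one remaining piece with nothing left below it):
  1 left: {6}→1  {9}→1
  2 left: {5,6}→1  {6,9}→2  {8,9}→1
  3 left: {5,6,9}→3  {6,8,9}→3  {7,8,9}→1
  4 left: {3,7,8,9}→1  {5,6,8,9}→6  {6,7,8,9}→4
  5 left: {3,6,7,8,9}→5  {5,6,7,8,9}→10
  6 left: {3,5,6,7,8,9}→15  {4,5,6,7,8,9}→10
  7 left: {2,4,5,6,7,8,9}→10  {3,4,5,6,7,8,9}→25
  8 left: {1,2,4,5,6,7,8,9}→10  {2,3,4,5,6,7,8,9}→35
  placing 0:t first → 45 extensions
  placing 3:q first → 10 extensions
total linear extensions = 55

55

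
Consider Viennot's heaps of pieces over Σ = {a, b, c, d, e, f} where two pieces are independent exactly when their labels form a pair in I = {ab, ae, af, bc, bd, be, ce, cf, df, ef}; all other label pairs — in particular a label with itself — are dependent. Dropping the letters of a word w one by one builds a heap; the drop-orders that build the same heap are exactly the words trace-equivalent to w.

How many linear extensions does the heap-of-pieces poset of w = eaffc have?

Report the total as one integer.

0(e) covers ∅
1(a) covers ∅
2(f) covers ∅
3(f) covers 2:f
4(c) covers 1:a
floor of heap: 0:e, 1:a, 2:f
completions by unplaced set U, small U first (add the entries for U minus each lowest piece of U):
  |U|=1: {0}:1  {3}:1  {4}:1
  |U|=2: {0,3}:2  {0,4}:2  {1,4}:1  {2,3}:1  {3,4}:2
  |U|=3: {0,1,4}:3  {0,2,3}:3  {0,3,4}:6  {1,3,4}:3  {2,3,4}:3
  start at 0(e): 6
  start at 1(a): 12
  start at 2(f): 12
sum over floor = 30

30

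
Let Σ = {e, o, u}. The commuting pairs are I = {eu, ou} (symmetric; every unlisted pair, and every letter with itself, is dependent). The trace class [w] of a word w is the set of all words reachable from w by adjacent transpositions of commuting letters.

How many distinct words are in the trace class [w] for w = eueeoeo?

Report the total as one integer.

7

piece 0:e — minimal
piece 1:u — minimal
piece 2:e rests on {0:e}
piece 3:e rests on {2:e}
piece 4:o rests on {3:e}
piece 5:e rests on {4:o}
piece 6:o rests on {5:e}
minimal pieces: {0:e, 1:u}
ways to finish when only these pieces remain (= sum over removing one remaining piece with nothing left below it):
  1 left: {1}→1  {6}→1
  2 left: {1,6}→2  {5,6}→1
  3 left: {1,5,6}→3  {4,5,6}→1
  4 left: {1,4,5,6}→4  {3,4,5,6}→1
  5 left: {1,3,4,5,6}→5  {2,3,4,5,6}→1
  placing 0:e first → 6 extensions
  placing 1:u first → 1 extensions
total linear extensions = 7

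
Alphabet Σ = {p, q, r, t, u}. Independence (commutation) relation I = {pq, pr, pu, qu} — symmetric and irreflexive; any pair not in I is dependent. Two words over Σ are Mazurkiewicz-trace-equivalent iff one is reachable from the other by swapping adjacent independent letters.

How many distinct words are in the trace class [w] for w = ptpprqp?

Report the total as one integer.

10

0(p) covers ∅
1(t) covers 0:p
2(p) covers 1:t
3(p) covers 2:p
4(r) covers 1:t
5(q) covers 4:r
6(p) covers 3:p
floor of heap: 0:p
completions by unplaced set U, small U first (add the entries for U minus each lowest piece of U):
  |U|=1: {5}:1  {6}:1
  |U|=2: {3,6}:1  {4,5}:1  {5,6}:2
  |U|=3: {2,3,6}:1  {3,5,6}:3  {4,5,6}:3
  |U|=4: {2,3,5,6}:4  {3,4,5,6}:6
  |U|=5: {2,3,4,5,6}:10
  start at 0(p): 10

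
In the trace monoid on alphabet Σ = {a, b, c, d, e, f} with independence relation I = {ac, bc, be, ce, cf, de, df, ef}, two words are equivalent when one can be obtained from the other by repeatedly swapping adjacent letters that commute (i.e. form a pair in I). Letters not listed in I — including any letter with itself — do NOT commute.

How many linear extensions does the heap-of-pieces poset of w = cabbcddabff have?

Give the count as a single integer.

0(c) covers ∅
1(a) covers ∅
2(b) covers 1:a
3(b) covers 2:b
4(c) covers 0:c
5(d) covers 3:b, 4:c
6(d) covers 5:d
7(a) covers 6:d
8(b) covers 7:a
9(f) covers 8:b
10(f) covers 9:f
floor of heap: 0:c, 1:a
completions by unplaced set U, small U first (add the entries for U minus each lowest piece of U):
  |U|=1: {10}:1
  |U|=2: {9,10}:1
  |U|=3: {8,9,10}:1
  |U|=4: {7,8,9,10}:1
  |U|=5: {6,7,8,9,10}:1
  |U|=6: {5,6,7,8,9,10}:1
  |U|=7: {3,5,6,7,8,9,10}:1  {4,5,6,7,8,9,10}:1
  |U|=8: {0,4,5,6,7,8,9,10}:1  {2,3,5,6,7,8,9,10}:1  {3,4,5,6,7,8,9,10}:2
  |U|=9: {0,3,4,5,6,7,8,9,10}:3  {1,2,3,5,6,7,8,9,10}:1  {2,3,4,5,6,7,8,9,10}:3
  start at 0(c): 4
  start at 1(a): 6
sum over floor = 10

10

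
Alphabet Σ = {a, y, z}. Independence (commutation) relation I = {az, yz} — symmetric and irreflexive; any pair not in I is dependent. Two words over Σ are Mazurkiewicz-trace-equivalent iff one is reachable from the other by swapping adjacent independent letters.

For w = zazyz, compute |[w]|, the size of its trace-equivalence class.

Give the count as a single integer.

10

#0=z has no predecessor
#1=a has no predecessor
#2=z depends on [0:z]
#3=y depends on [1:a]
#4=z depends on [2:z]
sources: [0:z, 1:a]
N(rest) = Σ N(rest − s) over sources s of rest; N(one piece) = 1:
  size 1 → [3]=1  [4]=1
  size 2 → [1,3]=1  [2,4]=1  [3,4]=2
  size 3 → [0,2,4]=1  [1,3,4]=3  [2,3,4]=3
  first=0(z) contributes 6
  first=1(a) contributes 4
|[w]| = 10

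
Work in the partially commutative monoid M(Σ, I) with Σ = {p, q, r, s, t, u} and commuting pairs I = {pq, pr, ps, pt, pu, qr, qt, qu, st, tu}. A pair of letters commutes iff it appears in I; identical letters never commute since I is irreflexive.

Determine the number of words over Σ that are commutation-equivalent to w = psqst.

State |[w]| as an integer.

0(p) covers ∅
1(s) covers ∅
2(q) covers 1:s
3(s) covers 2:q
4(t) covers ∅
floor of heap: 0:p, 1:s, 4:t
completions by unplaced set U, small U first (add the entries for U minus each lowest piece of U):
  |U|=1: {0}:1  {3}:1  {4}:1
  |U|=2: {0,3}:2  {0,4}:2  {2,3}:1  {3,4}:2
  |U|=3: {0,2,3}:3  {0,3,4}:6  {1,2,3}:1  {2,3,4}:3
  start at 0(p): 4
  start at 1(s): 12
  start at 4(t): 4
sum over floor = 20

20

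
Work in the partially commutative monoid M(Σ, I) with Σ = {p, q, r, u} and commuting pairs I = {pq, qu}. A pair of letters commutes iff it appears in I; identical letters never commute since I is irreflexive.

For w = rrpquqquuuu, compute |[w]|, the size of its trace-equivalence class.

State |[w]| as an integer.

drop 0:r onto floor
drop 1:r onto {0:r}
drop 2:p onto {1:r}
drop 3:q onto {1:r}
drop 4:u onto {2:p}
drop 5:q onto {3:q}
drop 6:q onto {5:q}
drop 7:u onto {4:u}
drop 8:u onto {7:u}
drop 9:u onto {8:u}
drop 10:u onto {9:u}
ground layer = {0:r}
drop-orders for the pieces not yet dropped (sum over which currently-grounded one goes next):
  1 to go: {6} 1  {10} 1
  2 to go: {5,6} 1  {6,10} 2  {9,10} 1
  3 to go: {3,5,6} 1  {5,6,10} 3  {6,9,10} 3  {8,9,10} 1
  4 to go: {3,5,6,10} 4  {5,6,9,10} 6  {6,8,9,10} 4  {7,8,9,10} 1
  5 to go: {3,5,6,9,10} 10  {4,7,8,9,10} 1  {5,6,8,9,10} 10  {6,7,8,9,10} 5
  6 to go: {2,4,7,8,9,10} 1  {3,5,6,8,9,10} 20  {4,6,7,8,9,10} 6  {5,6,7,8,9,10} 15
  7 to go: {2,4,6,7,8,9,10} 7  {3,5,6,7,8,9,10} 35  {4,5,6,7,8,9,10} 21
  8 to go: {2,4,5,6,7,8,9,10} 28  {3,4,5,6,7,8,9,10} 56
  9 to go: {2,3,4,5,6,7,8,9,10} 84
  if 0:r drops first: 84 orders

84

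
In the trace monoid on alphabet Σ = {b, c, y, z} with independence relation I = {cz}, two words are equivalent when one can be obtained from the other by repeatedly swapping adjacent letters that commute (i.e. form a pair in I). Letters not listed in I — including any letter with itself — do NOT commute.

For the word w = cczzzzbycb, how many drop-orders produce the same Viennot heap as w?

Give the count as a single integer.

0(c) covers ∅
1(c) covers 0:c
2(z) covers ∅
3(z) covers 2:z
4(z) covers 3:z
5(z) covers 4:z
6(b) covers 1:c, 5:z
7(y) covers 6:b
8(c) covers 7:y
9(b) covers 8:c
floor of heap: 0:c, 2:z
completions by unplaced set U, small U first (add the entries for U minus each lowest piece of U):
  |U|=1: {9}:1
  |U|=2: {8,9}:1
  |U|=3: {7,8,9}:1
  |U|=4: {6,7,8,9}:1
  |U|=5: {1,6,7,8,9}:1  {5,6,7,8,9}:1
  |U|=6: {0,1,6,7,8,9}:1  {1,5,6,7,8,9}:2  {4,5,6,7,8,9}:1
  |U|=7: {0,1,5,6,7,8,9}:3  {1,4,5,6,7,8,9}:3  {3,4,5,6,7,8,9}:1
  |U|=8: {0,1,4,5,6,7,8,9}:6  {1,3,4,5,6,7,8,9}:4  {2,3,4,5,6,7,8,9}:1
  start at 0(c): 5
  start at 2(z): 10
sum over floor = 15

15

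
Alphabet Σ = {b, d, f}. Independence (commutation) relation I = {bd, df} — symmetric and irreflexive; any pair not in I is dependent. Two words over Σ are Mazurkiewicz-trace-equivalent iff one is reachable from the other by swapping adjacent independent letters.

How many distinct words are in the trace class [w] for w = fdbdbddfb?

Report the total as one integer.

126

#0=f has no predecessor
#1=d has no predecessor
#2=b depends on [0:f]
#3=d depends on [1:d]
#4=b depends on [2:b]
#5=d depends on [3:d]
#6=d depends on [5:d]
#7=f depends on [4:b]
#8=b depends on [7:f]
sources: [0:f, 1:d]
N(rest) = Σ N(rest − s) over sources s of rest; N(one piece) = 1:
  size 1 → [6]=1  [8]=1
  size 2 → [5,6]=1  [6,8]=2  [7,8]=1
  size 3 → [3,5,6]=1  [4,7,8]=1  [5,6,8]=3  [6,7,8]=3
  size 4 → [1,3,5,6]=1  [2,4,7,8]=1  [3,5,6,8]=4  [4,6,7,8]=4  [5,6,7,8]=6
  size 5 → [0,2,4,7,8]=1  [1,3,5,6,8]=5  [2,4,6,7,8]=5  [3,5,6,7,8]=10  [4,5,6,7,8]=10
  size 6 → [0,2,4,6,7,8]=6  [1,3,5,6,7,8]=15  [2,4,5,6,7,8]=15  [3,4,5,6,7,8]=20
  size 7 → [0,2,4,5,6,7,8]=21  [1,3,4,5,6,7,8]=35  [2,3,4,5,6,7,8]=35
  first=0(f) contributes 70
  first=1(d) contributes 56
|[w]| = 126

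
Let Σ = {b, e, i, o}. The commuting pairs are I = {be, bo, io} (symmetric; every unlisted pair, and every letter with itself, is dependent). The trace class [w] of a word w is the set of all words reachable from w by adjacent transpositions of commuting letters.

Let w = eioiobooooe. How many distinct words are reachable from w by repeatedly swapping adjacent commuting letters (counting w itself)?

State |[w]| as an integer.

drop 0:e onto floor
drop 1:i onto {0:e}
drop 2:o onto {0:e}
drop 3:i onto {1:i}
drop 4:o onto {2:o}
drop 5:b onto {3:i}
drop 6:o onto {4:o}
drop 7:o onto {6:o}
drop 8:o onto {7:o}
drop 9:o onto {8:o}
drop 10:e onto {3:i, 9:o}
ground layer = {0:e}
drop-orders for the pieces not yet dropped (sum over which currently-grounded one goes next):
  1 to go: {5} 1  {10} 1
  2 to go: {5,10} 2  {9,10} 1
  3 to go: {3,5,10} 2  {5,9,10} 3  {8,9,10} 1
  4 to go: {1,3,5,10} 2  {3,5,9,10} 5  {5,8,9,10} 4  {7,8,9,10} 1
  5 to go: {1,3,5,9,10} 7  {3,5,8,9,10} 9  {5,7,8,9,10} 5  {6,7,8,9,10} 1
  6 to go: {1,3,5,8,9,10} 16  {3,5,7,8,9,10} 14  {4,6,7,8,9,10} 1  {5,6,7,8,9,10} 6
  7 to go: {1,3,5,7,8,9,10} 30  {2,4,6,7,8,9,10} 1  {3,5,6,7,8,9,10} 20  {4,5,6,7,8,9,10} 7
  8 to go: {1,3,5,6,7,8,9,10} 50  {2,4,5,6,7,8,9,10} 8  {3,4,5,6,7,8,9,10} 27
  9 to go: {1,3,4,5,6,7,8,9,10} 77  {2,3,4,5,6,7,8,9,10} 35
  if 0:e drops first: 112 orders

112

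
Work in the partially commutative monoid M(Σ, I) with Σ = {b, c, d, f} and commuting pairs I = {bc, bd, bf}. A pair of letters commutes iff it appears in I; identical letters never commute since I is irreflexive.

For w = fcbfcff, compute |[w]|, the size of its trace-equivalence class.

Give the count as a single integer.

piece 0:f — minimal
piece 1:c rests on {0:f}
piece 2:b — minimal
piece 3:f rests on {1:c}
piece 4:c rests on {3:f}
piece 5:f rests on {4:c}
piece 6:f rests on {5:f}
minimal pieces: {0:f, 2:b}
ways to finish when only these pieces remain (= sum over removing one remaining piece with nothing left below it):
  1 left: {2}→1  {6}→1
  2 left: {2,6}→2  {5,6}→1
  3 left: {2,5,6}→3  {4,5,6}→1
  4 left: {2,4,5,6}→4  {3,4,5,6}→1
  5 left: {1,3,4,5,6}→1  {2,3,4,5,6}→5
  placing 0:f first → 6 extensions
  placing 2:b first → 1 extensions
total linear extensions = 7

7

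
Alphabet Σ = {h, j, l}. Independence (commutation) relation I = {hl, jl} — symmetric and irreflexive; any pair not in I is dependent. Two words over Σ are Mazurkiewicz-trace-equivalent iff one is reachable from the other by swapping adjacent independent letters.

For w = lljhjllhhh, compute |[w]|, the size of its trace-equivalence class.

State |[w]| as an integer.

210

0(l) covers ∅
1(l) covers 0:l
2(j) covers ∅
3(h) covers 2:j
4(j) covers 3:h
5(l) covers 1:l
6(l) covers 5:l
7(h) covers 4:j
8(h) covers 7:h
9(h) covers 8:h
floor of heap: 0:l, 2:j
completions by unplaced set U, small U first (add the entries for U minus each lowest piece of U):
  |U|=1: {6}:1  {9}:1
  |U|=2: {5,6}:1  {6,9}:2  {8,9}:1
  |U|=3: {1,5,6}:1  {5,6,9}:3  {6,8,9}:3  {7,8,9}:1
  |U|=4: {0,1,5,6}:1  {1,5,6,9}:4  {4,7,8,9}:1  {5,6,8,9}:6  {6,7,8,9}:4
  |U|=5: {0,1,5,6,9}:5  {1,5,6,8,9}:10  {3,4,7,8,9}:1  {4,6,7,8,9}:5  {5,6,7,8,9}:10
  |U|=6: {0,1,5,6,8,9}:15  {1,5,6,7,8,9}:20  {2,3,4,7,8,9}:1  {3,4,6,7,8,9}:6  {4,5,6,7,8,9}:15
  |U|=7: {0,1,5,6,7,8,9}:35  {1,4,5,6,7,8,9}:35  {2,3,4,6,7,8,9}:7  {3,4,5,6,7,8,9}:21
  |U|=8: {0,1,4,5,6,7,8,9}:70  {1,3,4,5,6,7,8,9}:56  {2,3,4,5,6,7,8,9}:28
  start at 0(l): 84
  start at 2(j): 126
sum over floor = 210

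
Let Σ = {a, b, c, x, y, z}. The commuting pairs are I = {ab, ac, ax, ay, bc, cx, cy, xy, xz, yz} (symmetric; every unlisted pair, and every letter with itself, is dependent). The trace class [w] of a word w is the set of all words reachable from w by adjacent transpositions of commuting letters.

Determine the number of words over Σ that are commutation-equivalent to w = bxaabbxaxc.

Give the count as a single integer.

#0=b has no predecessor
#1=x depends on [0:b]
#2=a has no predecessor
#3=a depends on [2:a]
#4=b depends on [1:x]
#5=b depends on [4:b]
#6=x depends on [5:b]
#7=a depends on [3:a]
#8=x depends on [6:x]
#9=c has no predecessor
sources: [0:b, 2:a, 9:c]
N(rest) = Σ N(rest − s) over sources s of rest; N(one piece) = 1:
  size 1 → [7]=1  [8]=1  [9]=1
  size 2 → [3,7]=1  [6,8]=1  [7,8]=2  [7,9]=2  [8,9]=2
  size 3 → [2,3,7]=1  [3,7,8]=3  [3,7,9]=3  [5,6,8]=1  [6,7,8]=3  [6,8,9]=3  [7,8,9]=6
  size 4 → [2,3,7,8]=4  [2,3,7,9]=4  [3,6,7,8]=6  [3,7,8,9]=12  [4,5,6,8]=1  [5,6,7,8]=4  [5,6,8,9]=4  [6,7,8,9]=12
  size 5 → [1,4,5,6,8]=1  [2,3,6,7,8]=10  [2,3,7,8,9]=20  [3,5,6,7,8]=10  [3,6,7,8,9]=30  [4,5,6,7,8]=5  [4,5,6,8,9]=5  [5,6,7,8,9]=20
  size 6 → [0,1,4,5,6,8]=1  [1,4,5,6,7,8]=6  [1,4,5,6,8,9]=6  [2,3,5,6,7,8]=20  [2,3,6,7,8,9]=60  [3,4,5,6,7,8]=15  [3,5,6,7,8,9]=60  [4,5,6,7,8,9]=30
  size 7 → [0,1,4,5,6,7,8]=7  [0,1,4,5,6,8,9]=7  [1,3,4,5,6,7,8]=21  [1,4,5,6,7,8,9]=42  [2,3,4,5,6,7,8]=35  [2,3,5,6,7,8,9]=140  [3,4,5,6,7,8,9]=105
  size 8 → [0,1,3,4,5,6,7,8]=28  [0,1,4,5,6,7,8,9]=56  [1,2,3,4,5,6,7,8]=56  [1,3,4,5,6,7,8,9]=168  [2,3,4,5,6,7,8,9]=280
  first=0(b) contributes 504
  first=2(a) contributes 252
  first=9(c) contributes 84
|[w]| = 840

840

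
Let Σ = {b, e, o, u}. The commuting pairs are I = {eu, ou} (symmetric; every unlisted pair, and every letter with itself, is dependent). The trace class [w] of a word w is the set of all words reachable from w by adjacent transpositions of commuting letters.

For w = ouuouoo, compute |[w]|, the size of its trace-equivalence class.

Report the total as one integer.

drop 0:o onto floor
drop 1:u onto floor
drop 2:u onto {1:u}
drop 3:o onto {0:o}
drop 4:u onto {2:u}
drop 5:o onto {3:o}
drop 6:o onto {5:o}
ground layer = {0:o, 1:u}
drop-orders for the pieces not yet dropped (sum over which currently-grounded one goes next):
  1 to go: {4} 1  {6} 1
  2 to go: {2,4} 1  {4,6} 2  {5,6} 1
  3 to go: {1,2,4} 1  {2,4,6} 3  {3,5,6} 1  {4,5,6} 3
  4 to go: {0,3,5,6} 1  {1,2,4,6} 4  {2,4,5,6} 6  {3,4,5,6} 4
  5 to go: {0,3,4,5,6} 5  {1,2,4,5,6} 10  {2,3,4,5,6} 10
  if 0:o drops first: 20 orders
  if 1:u drops first: 15 orders
heap linearizations: 35

35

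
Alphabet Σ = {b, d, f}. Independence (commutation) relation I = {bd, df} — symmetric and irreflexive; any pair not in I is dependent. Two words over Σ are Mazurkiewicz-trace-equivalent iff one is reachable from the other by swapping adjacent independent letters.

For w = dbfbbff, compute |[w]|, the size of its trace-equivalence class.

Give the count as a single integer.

7

drop 0:d onto floor
drop 1:b onto floor
drop 2:f onto {1:b}
drop 3:b onto {2:f}
drop 4:b onto {3:b}
drop 5:f onto {4:b}
drop 6:f onto {5:f}
ground layer = {0:d, 1:b}
drop-orders for the pieces not yet dropped (sum over which currently-grounded one goes next):
  1 to go: {0} 1  {6} 1
  2 to go: {0,6} 2  {5,6} 1
  3 to go: {0,5,6} 3  {4,5,6} 1
  4 to go: {0,4,5,6} 4  {3,4,5,6} 1
  5 to go: {0,3,4,5,6} 5  {2,3,4,5,6} 1
  if 0:d drops first: 1 orders
  if 1:b drops first: 6 orders
heap linearizations: 7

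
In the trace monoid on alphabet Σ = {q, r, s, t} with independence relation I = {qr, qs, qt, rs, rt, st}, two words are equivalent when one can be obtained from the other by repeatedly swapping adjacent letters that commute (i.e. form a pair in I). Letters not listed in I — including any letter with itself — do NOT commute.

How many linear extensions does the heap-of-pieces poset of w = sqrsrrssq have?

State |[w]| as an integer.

drop 0:s onto floor
drop 1:q onto floor
drop 2:r onto floor
drop 3:s onto {0:s}
drop 4:r onto {2:r}
drop 5:r onto {4:r}
drop 6:s onto {3:s}
drop 7:s onto {6:s}
drop 8:q onto {1:q}
ground layer = {0:s, 1:q, 2:r}
drop-orders for the pieces not yet dropped (sum over which currently-grounded one goes next):
  1 to go: {5} 1  {7} 1  {8} 1
  2 to go: {1,8} 1  {4,5} 1  {5,7} 2  {5,8} 2  {6,7} 1  {7,8} 2
  3 to go: {1,5,8} 3  {1,7,8} 3  {2,4,5} 1  {3,6,7} 1  {4,5,7} 3  {4,5,8} 3  {5,6,7} 3  {5,7,8} 6  {6,7,8} 3
  4 to go: {0,3,6,7} 1  {1,4,5,8} 6  {1,5,7,8} 12  {1,6,7,8} 6  {2,4,5,7} 4  {2,4,5,8} 4  {3,5,6,7} 4  {3,6,7,8} 4  {4,5,6,7} 6  {4,5,7,8} 12  {5,6,7,8} 12
  5 to go: {0,3,5,6,7} 5  {0,3,6,7,8} 5  {1,2,4,5,8} 10  {1,3,6,7,8} 10  {1,4,5,7,8} 30  {1,5,6,7,8} 30  {2,4,5,6,7} 10  {2,4,5,7,8} 20  {3,4,5,6,7} 10  {3,5,6,7,8} 20  {4,5,6,7,8} 30
  6 to go: {0,1,3,6,7,8} 15  {0,3,4,5,6,7} 15  {0,3,5,6,7,8} 30  {1,2,4,5,7,8} 60  {1,3,5,6,7,8} 60  {1,4,5,6,7,8} 90  {2,3,4,5,6,7} 20  {2,4,5,6,7,8} 60  {3,4,5,6,7,8} 60
  7 to go: {0,1,3,5,6,7,8} 105  {0,2,3,4,5,6,7} 35  {0,3,4,5,6,7,8} 105  {1,2,4,5,6,7,8} 210  {1,3,4,5,6,7,8} 210  {2,3,4,5,6,7,8} 140
  if 0:s drops first: 560 orders
  if 1:q drops first: 280 orders
  if 2:r drops first: 420 orders
heap linearizations: 1260

1260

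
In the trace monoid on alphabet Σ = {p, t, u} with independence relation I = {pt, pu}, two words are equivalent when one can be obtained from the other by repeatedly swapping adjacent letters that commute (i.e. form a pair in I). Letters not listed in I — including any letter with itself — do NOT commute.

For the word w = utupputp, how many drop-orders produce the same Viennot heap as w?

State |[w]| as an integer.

#0=u has no predecessor
#1=t depends on [0:u]
#2=u depends on [1:t]
#3=p has no predecessor
#4=p depends on [3:p]
#5=u depends on [2:u]
#6=t depends on [5:u]
#7=p depends on [4:p]
sources: [0:u, 3:p]
N(rest) = Σ N(rest − s) over sources s of rest; N(one piece) = 1:
  size 1 → [6]=1  [7]=1
  size 2 → [4,7]=1  [5,6]=1  [6,7]=2
  size 3 → [2,5,6]=1  [3,4,7]=1  [4,6,7]=3  [5,6,7]=3
  size 4 → [1,2,5,6]=1  [2,5,6,7]=4  [3,4,6,7]=4  [4,5,6,7]=6
  size 5 → [0,1,2,5,6]=1  [1,2,5,6,7]=5  [2,4,5,6,7]=10  [3,4,5,6,7]=10
  size 6 → [0,1,2,5,6,7]=6  [1,2,4,5,6,7]=15  [2,3,4,5,6,7]=20
  first=0(u) contributes 35
  first=3(p) contributes 21
|[w]| = 56

56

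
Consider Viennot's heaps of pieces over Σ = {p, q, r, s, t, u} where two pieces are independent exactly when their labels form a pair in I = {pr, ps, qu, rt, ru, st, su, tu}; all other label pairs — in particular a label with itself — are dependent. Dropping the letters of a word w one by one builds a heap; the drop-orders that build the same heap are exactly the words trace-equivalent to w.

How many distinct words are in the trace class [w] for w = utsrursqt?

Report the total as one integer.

drop 0:u onto floor
drop 1:t onto floor
drop 2:s onto floor
drop 3:r onto {2:s}
drop 4:u onto {0:u}
drop 5:r onto {3:r}
drop 6:s onto {5:r}
drop 7:q onto {1:t, 6:s}
drop 8:t onto {7:q}
ground layer = {0:u, 1:t, 2:s}
drop-orders for the pieces not yet dropped (sum over which currently-grounded one goes next):
  1 to go: {4} 1  {8} 1
  2 to go: {0,4} 1  {4,8} 2  {7,8} 1
  3 to go: {0,4,8} 3  {1,7,8} 1  {4,7,8} 3  {6,7,8} 1
  4 to go: {0,4,7,8} 6  {1,4,7,8} 4  {1,6,7,8} 2  {4,6,7,8} 4  {5,6,7,8} 1
  5 to go: {0,1,4,7,8} 10  {0,4,6,7,8} 10  {1,4,6,7,8} 10  {1,5,6,7,8} 3  {3,5,6,7,8} 1  {4,5,6,7,8} 5
  6 to go: {0,1,4,6,7,8} 30  {0,4,5,6,7,8} 15  {1,3,5,6,7,8} 4  {1,4,5,6,7,8} 18  {2,3,5,6,7,8} 1  {3,4,5,6,7,8} 6
  7 to go: {0,1,4,5,6,7,8} 63  {0,3,4,5,6,7,8} 21  {1,2,3,5,6,7,8} 5  {1,3,4,5,6,7,8} 28  {2,3,4,5,6,7,8} 7
  if 0:u drops first: 40 orders
  if 1:t drops first: 28 orders
  if 2:s drops first: 112 orders
heap linearizations: 180

180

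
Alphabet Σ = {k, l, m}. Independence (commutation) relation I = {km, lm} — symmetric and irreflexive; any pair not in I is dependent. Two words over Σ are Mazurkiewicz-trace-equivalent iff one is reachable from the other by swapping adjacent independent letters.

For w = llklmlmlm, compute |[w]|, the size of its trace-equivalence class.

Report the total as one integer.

84

drop 0:l onto floor
drop 1:l onto {0:l}
drop 2:k onto {1:l}
drop 3:l onto {2:k}
drop 4:m onto floor
drop 5:l onto {3:l}
drop 6:m onto {4:m}
drop 7:l onto {5:l}
drop 8:m onto {6:m}
ground layer = {0:l, 4:m}
drop-orders for the pieces not yet dropped (sum over which currently-grounded one goes next):
  1 to go: {7} 1  {8} 1
  2 to go: {5,7} 1  {6,8} 1  {7,8} 2
  3 to go: {3,5,7} 1  {4,6,8} 1  {5,7,8} 3  {6,7,8} 3
  4 to go: {2,3,5,7} 1  {3,5,7,8} 4  {4,6,7,8} 4  {5,6,7,8} 6
  5 to go: {1,2,3,5,7} 1  {2,3,5,7,8} 5  {3,5,6,7,8} 10  {4,5,6,7,8} 10
  6 to go: {0,1,2,3,5,7} 1  {1,2,3,5,7,8} 6  {2,3,5,6,7,8} 15  {3,4,5,6,7,8} 20
  7 to go: {0,1,2,3,5,7,8} 7  {1,2,3,5,6,7,8} 21  {2,3,4,5,6,7,8} 35
  if 0:l drops first: 56 orders
  if 4:m drops first: 28 orders
heap linearizations: 84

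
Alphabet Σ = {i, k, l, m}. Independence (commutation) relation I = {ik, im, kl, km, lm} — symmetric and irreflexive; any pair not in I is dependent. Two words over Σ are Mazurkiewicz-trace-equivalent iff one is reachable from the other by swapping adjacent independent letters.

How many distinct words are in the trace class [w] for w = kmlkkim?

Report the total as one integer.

210

0(k) covers ∅
1(m) covers ∅
2(l) covers ∅
3(k) covers 0:k
4(k) covers 3:k
5(i) covers 2:l
6(m) covers 1:m
floor of heap: 0:k, 1:m, 2:l
completions by unplaced set U, small U first (add the entries for U minus each lowest piece of U):
  |U|=1: {4}:1  {5}:1  {6}:1
  |U|=2: {1,6}:1  {2,5}:1  {3,4}:1  {4,5}:2  {4,6}:2  {5,6}:2
  |U|=3: {0,3,4}:1  {1,4,6}:3  {1,5,6}:3  {2,4,5}:3  {2,5,6}:3  {3,4,5}:3  {3,4,6}:3  {4,5,6}:6
  |U|=4: {0,3,4,5}:4  {0,3,4,6}:4  {1,2,5,6}:6  {1,3,4,6}:6  {1,4,5,6}:12  {2,3,4,5}:6  {2,4,5,6}:12  {3,4,5,6}:12
  |U|=5: {0,1,3,4,6}:10  {0,2,3,4,5}:10  {0,3,4,5,6}:20  {1,2,4,5,6}:30  {1,3,4,5,6}:30  {2,3,4,5,6}:30
  start at 0(k): 90
  start at 1(m): 60
  start at 2(l): 60
sum over floor = 210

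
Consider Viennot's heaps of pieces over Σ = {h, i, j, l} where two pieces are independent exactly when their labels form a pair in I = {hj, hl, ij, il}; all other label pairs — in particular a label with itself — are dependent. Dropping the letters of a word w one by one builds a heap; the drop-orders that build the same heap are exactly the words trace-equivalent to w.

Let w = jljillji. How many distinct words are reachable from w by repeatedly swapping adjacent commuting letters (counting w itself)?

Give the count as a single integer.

28

drop 0:j onto floor
drop 1:l onto {0:j}
drop 2:j onto {1:l}
drop 3:i onto floor
drop 4:l onto {2:j}
drop 5:l onto {4:l}
drop 6:j onto {5:l}
drop 7:i onto {3:i}
ground layer = {0:j, 3:i}
drop-orders for the pieces not yet dropped (sum over which currently-grounded one goes next):
  1 to go: {6} 1  {7} 1
  2 to go: {3,7} 1  {5,6} 1  {6,7} 2
  3 to go: {3,6,7} 3  {4,5,6} 1  {5,6,7} 3
  4 to go: {2,4,5,6} 1  {3,5,6,7} 6  {4,5,6,7} 4
  5 to go: {1,2,4,5,6} 1  {2,4,5,6,7} 5  {3,4,5,6,7} 10
  6 to go: {0,1,2,4,5,6} 1  {1,2,4,5,6,7} 6  {2,3,4,5,6,7} 15
  if 0:j drops first: 21 orders
  if 3:i drops first: 7 orders
heap linearizations: 28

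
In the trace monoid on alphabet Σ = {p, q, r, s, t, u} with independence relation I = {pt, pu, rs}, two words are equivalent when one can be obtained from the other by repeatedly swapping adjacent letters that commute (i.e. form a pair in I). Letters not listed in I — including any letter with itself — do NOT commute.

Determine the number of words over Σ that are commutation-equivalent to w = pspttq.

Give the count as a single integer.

piece 0:p — minimal
piece 1:s rests on {0:p}
piece 2:p rests on {1:s}
piece 3:t rests on {1:s}
piece 4:t rests on {3:t}
piece 5:q rests on {2:p, 4:t}
minimal pieces: {0:p}
ways to finish when only these pieces remain (= sum over removing one remaining piece with nothing left below it):
  1 left: {5}→1
  2 left: {2,5}→1  {4,5}→1
  3 left: {2,4,5}→2  {3,4,5}→1
  4 left: {2,3,4,5}→3
  placing 0:p first → 3 extensions

3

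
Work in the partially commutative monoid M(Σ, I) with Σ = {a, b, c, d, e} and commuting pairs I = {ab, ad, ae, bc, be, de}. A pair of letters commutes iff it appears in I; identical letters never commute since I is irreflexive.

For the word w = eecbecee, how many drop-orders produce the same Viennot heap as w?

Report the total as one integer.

piece 0:e — minimal
piece 1:e rests on {0:e}
piece 2:c rests on {1:e}
piece 3:b — minimal
piece 4:e rests on {2:c}
piece 5:c rests on {4:e}
piece 6:e rests on {5:c}
piece 7:e rests on {6:e}
minimal pieces: {0:e, 3:b}
ways to finish when only these pieces remain (= sum over removing one remaining piece with nothing left below it):
  1 left: {3}→1  {7}→1
  2 left: {3,7}→2  {6,7}→1
  3 left: {3,6,7}→3  {5,6,7}→1
  4 left: {3,5,6,7}→4  {4,5,6,7}→1
  5 left: {2,4,5,6,7}→1  {3,4,5,6,7}→5
  6 left: {1,2,4,5,6,7}→1  {2,3,4,5,6,7}→6
  placing 0:e first → 7 extensions
  placing 3:b first → 1 extensions
total linear extensions = 8

8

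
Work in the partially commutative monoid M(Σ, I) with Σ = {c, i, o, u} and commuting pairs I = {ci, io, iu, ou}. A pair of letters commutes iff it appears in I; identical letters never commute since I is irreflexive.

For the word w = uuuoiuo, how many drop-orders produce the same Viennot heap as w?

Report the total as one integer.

105

#0=u has no predecessor
#1=u depends on [0:u]
#2=u depends on [1:u]
#3=o has no predecessor
#4=i has no predecessor
#5=u depends on [2:u]
#6=o depends on [3:o]
sources: [0:u, 3:o, 4:i]
N(rest) = Σ N(rest − s) over sources s of rest; N(one piece) = 1:
  size 1 → [4]=1  [5]=1  [6]=1
  size 2 → [2,5]=1  [3,6]=1  [4,5]=2  [4,6]=2  [5,6]=2
  size 3 → [1,2,5]=1  [2,4,5]=3  [2,5,6]=3  [3,4,6]=3  [3,5,6]=3  [4,5,6]=6
  size 4 → [0,1,2,5]=1  [1,2,4,5]=4  [1,2,5,6]=4  [2,3,5,6]=6  [2,4,5,6]=12  [3,4,5,6]=12
  size 5 → [0,1,2,4,5]=5  [0,1,2,5,6]=5  [1,2,3,5,6]=10  [1,2,4,5,6]=20  [2,3,4,5,6]=30
  first=0(u) contributes 60
  first=3(o) contributes 30
  first=4(i) contributes 15
|[w]| = 105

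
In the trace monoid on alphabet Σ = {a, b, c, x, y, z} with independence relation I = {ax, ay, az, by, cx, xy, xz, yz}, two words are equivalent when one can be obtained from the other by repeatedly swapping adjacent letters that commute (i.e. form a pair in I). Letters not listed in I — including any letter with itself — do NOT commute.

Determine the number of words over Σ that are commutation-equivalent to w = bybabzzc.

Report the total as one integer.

7

drop 0:b onto floor
drop 1:y onto floor
drop 2:b onto {0:b}
drop 3:a onto {2:b}
drop 4:b onto {3:a}
drop 5:z onto {4:b}
drop 6:z onto {5:z}
drop 7:c onto {1:y, 6:z}
ground layer = {0:b, 1:y}
drop-orders for the pieces not yet dropped (sum over which currently-grounded one goes next):
  1 to go: {7} 1
  2 to go: {1,7} 1  {6,7} 1
  3 to go: {1,6,7} 2  {5,6,7} 1
  4 to go: {1,5,6,7} 3  {4,5,6,7} 1
  5 to go: {1,4,5,6,7} 4  {3,4,5,6,7} 1
  6 to go: {1,3,4,5,6,7} 5  {2,3,4,5,6,7} 1
  if 0:b drops first: 6 orders
  if 1:y drops first: 1 orders
heap linearizations: 7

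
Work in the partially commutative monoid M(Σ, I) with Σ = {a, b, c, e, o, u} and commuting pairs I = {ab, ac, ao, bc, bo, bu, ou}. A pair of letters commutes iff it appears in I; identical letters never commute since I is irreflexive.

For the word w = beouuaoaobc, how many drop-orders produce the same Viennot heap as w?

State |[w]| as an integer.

#0=b has no predecessor
#1=e depends on [0:b]
#2=o depends on [1:e]
#3=u depends on [1:e]
#4=u depends on [3:u]
#5=a depends on [4:u]
#6=o depends on [2:o]
#7=a depends on [5:a]
#8=o depends on [6:o]
#9=b depends on [1:e]
#10=c depends on [4:u, 8:o]
sources: [0:b]
N(rest) = Σ N(rest − s) over sources s of rest; N(one piece) = 1:
  size 1 → [7]=1  [9]=1  [10]=1
  size 2 → [5,7]=1  [7,9]=2  [7,10]=2  [8,10]=1  [9,10]=2
  size 3 → [5,7,9]=3  [5,7,10]=3  [6,8,10]=1  [7,8,10]=3  [7,9,10]=6  [8,9,10]=3
  size 4 → [2,6,8,10]=1  [4,5,7,10]=3  [5,7,8,10]=6  [5,7,9,10]=12  [6,7,8,10]=4  [6,8,9,10]=4  [7,8,9,10]=12
  size 5 → [2,6,7,8,10]=5  [2,6,8,9,10]=5  [3,4,5,7,10]=3  [4,5,7,8,10]=9  [4,5,7,9,10]=15  [5,6,7,8,10]=10  [5,7,8,9,10]=30  [6,7,8,9,10]=20
  size 6 → [2,5,6,7,8,10]=15  [2,6,7,8,9,10]=30  [3,4,5,7,8,10]=12  [3,4,5,7,9,10]=18  [4,5,6,7,8,10]=19  [4,5,7,8,9,10]=54  [5,6,7,8,9,10]=60
  size 7 → [2,4,5,6,7,8,10]=34  [2,5,6,7,8,9,10]=105  [3,4,5,6,7,8,10]=31  [3,4,5,7,8,9,10]=84  [4,5,6,7,8,9,10]=133
  size 8 → [2,3,4,5,6,7,8,10]=65  [2,4,5,6,7,8,9,10]=272  [3,4,5,6,7,8,9,10]=248
  size 9 → [2,3,4,5,6,7,8,9,10]=585
  first=0(b) contributes 585

585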